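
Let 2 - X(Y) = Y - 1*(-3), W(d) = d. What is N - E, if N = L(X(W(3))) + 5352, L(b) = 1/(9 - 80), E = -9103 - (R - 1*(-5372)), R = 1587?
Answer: 1520393/71 ≈ 21414.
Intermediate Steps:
E = -16062 (E = -9103 - (1587 - 1*(-5372)) = -9103 - (1587 + 5372) = -9103 - 1*6959 = -9103 - 6959 = -16062)
X(Y) = -1 - Y (X(Y) = 2 - (Y - 1*(-3)) = 2 - (Y + 3) = 2 - (3 + Y) = 2 + (-3 - Y) = -1 - Y)
L(b) = -1/71 (L(b) = 1/(-71) = -1/71)
N = 379991/71 (N = -1/71 + 5352 = 379991/71 ≈ 5352.0)
N - E = 379991/71 - 1*(-16062) = 379991/71 + 16062 = 1520393/71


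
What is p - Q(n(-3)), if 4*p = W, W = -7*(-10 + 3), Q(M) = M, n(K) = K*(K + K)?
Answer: -23/4 ≈ -5.7500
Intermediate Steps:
n(K) = 2*K**2 (n(K) = K*(2*K) = 2*K**2)
W = 49 (W = -7*(-7) = 49)
p = 49/4 (p = (1/4)*49 = 49/4 ≈ 12.250)
p - Q(n(-3)) = 49/4 - 2*(-3)**2 = 49/4 - 2*9 = 49/4 - 1*18 = 49/4 - 18 = -23/4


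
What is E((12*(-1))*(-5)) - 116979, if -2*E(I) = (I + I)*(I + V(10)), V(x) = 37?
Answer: -122799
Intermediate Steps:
E(I) = -I*(37 + I) (E(I) = -(I + I)*(I + 37)/2 = -2*I*(37 + I)/2 = -I*(37 + I))
E((12*(-1))*(-5)) - 116979 = -(12*(-1))*(-5)*(37 + (12*(-1))*(-5)) - 116979 = -(-12*(-5))*(37 - 12*(-5)) - 116979 = -1*60*(37 + 60) - 116979 = -1*60*97 - 116979 = -5820 - 116979 = -122799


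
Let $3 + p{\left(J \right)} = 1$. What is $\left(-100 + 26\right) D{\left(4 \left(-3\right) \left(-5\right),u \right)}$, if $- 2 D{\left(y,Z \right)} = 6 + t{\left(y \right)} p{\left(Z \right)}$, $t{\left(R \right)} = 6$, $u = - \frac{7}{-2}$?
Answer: $-222$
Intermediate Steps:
$u = \frac{7}{2}$ ($u = \left(-7\right) \left(- \frac{1}{2}\right) = \frac{7}{2} \approx 3.5$)
$p{\left(J \right)} = -2$ ($p{\left(J \right)} = -3 + 1 = -2$)
$D{\left(y,Z \right)} = 3$ ($D{\left(y,Z \right)} = - \frac{6 + 6 \left(-2\right)}{2} = - \frac{6 - 12}{2} = \left(- \frac{1}{2}\right) \left(-6\right) = 3$)
$\left(-100 + 26\right) D{\left(4 \left(-3\right) \left(-5\right),u \right)} = \left(-100 + 26\right) 3 = \left(-74\right) 3 = -222$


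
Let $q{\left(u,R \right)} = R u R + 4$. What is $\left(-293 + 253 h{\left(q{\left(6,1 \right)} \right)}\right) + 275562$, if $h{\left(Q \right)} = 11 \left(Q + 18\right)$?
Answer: $353193$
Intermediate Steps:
$q{\left(u,R \right)} = 4 + u R^{2}$ ($q{\left(u,R \right)} = u R^{2} + 4 = 4 + u R^{2}$)
$h{\left(Q \right)} = 198 + 11 Q$ ($h{\left(Q \right)} = 11 \left(18 + Q\right) = 198 + 11 Q$)
$\left(-293 + 253 h{\left(q{\left(6,1 \right)} \right)}\right) + 275562 = \left(-293 + 253 \left(198 + 11 \left(4 + 6 \cdot 1^{2}\right)\right)\right) + 275562 = \left(-293 + 253 \left(198 + 11 \left(4 + 6 \cdot 1\right)\right)\right) + 275562 = \left(-293 + 253 \left(198 + 11 \left(4 + 6\right)\right)\right) + 275562 = \left(-293 + 253 \left(198 + 11 \cdot 10\right)\right) + 275562 = \left(-293 + 253 \left(198 + 110\right)\right) + 275562 = \left(-293 + 253 \cdot 308\right) + 275562 = \left(-293 + 77924\right) + 275562 = 77631 + 275562 = 353193$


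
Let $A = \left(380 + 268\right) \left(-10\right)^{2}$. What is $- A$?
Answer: $-64800$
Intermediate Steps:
$A = 64800$ ($A = 648 \cdot 100 = 64800$)
$- A = \left(-1\right) 64800 = -64800$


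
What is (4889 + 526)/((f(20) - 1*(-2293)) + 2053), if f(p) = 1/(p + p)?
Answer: 72200/57947 ≈ 1.2460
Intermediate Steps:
f(p) = 1/(2*p)
(4889 + 526)/((f(20) - 1*(-2293)) + 2053) = (4889 + 526)/(((½)/20 - 1*(-2293)) + 2053) = 5415/(((½)*(1/20) + 2293) + 2053) = 5415/((1/40 + 2293) + 2053) = 5415/(91721/40 + 2053) = 5415/(173841/40) = 5415*(40/173841) = 72200/57947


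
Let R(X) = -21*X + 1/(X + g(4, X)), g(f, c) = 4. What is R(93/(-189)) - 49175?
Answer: -32595985/663 ≈ -49164.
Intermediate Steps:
R(X) = 1/(4 + X) - 21*X (R(X) = -21*X + 1/(X + 4) = -21*X + 1/(4 + X) = 1/(4 + X) - 21*X)
R(93/(-189)) - 49175 = (1 - 7812/(-189) - 21*(93/(-189))**2)/(4 + 93/(-189)) - 49175 = (1 - 7812*(-1)/189 - 21*(93*(-1/189))**2)/(4 + 93*(-1/189)) - 49175 = (1 - 84*(-31/63) - 21*(-31/63)**2)/(4 - 31/63) - 49175 = (1 + 124/3 - 21*961/3969)/(221/63) - 49175 = 63*(1 + 124/3 - 961/189)/221 - 49175 = (63/221)*(7040/189) - 49175 = 7040/663 - 49175 = -32595985/663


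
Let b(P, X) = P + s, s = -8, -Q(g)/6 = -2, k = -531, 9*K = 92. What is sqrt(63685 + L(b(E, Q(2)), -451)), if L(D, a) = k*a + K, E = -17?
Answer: sqrt(2728586)/3 ≈ 550.61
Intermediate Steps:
K = 92/9 (K = (1/9)*92 = 92/9 ≈ 10.222)
Q(g) = 12 (Q(g) = -6*(-2) = 12)
b(P, X) = -8 + P (b(P, X) = P - 8 = -8 + P)
L(D, a) = 92/9 - 531*a (L(D, a) = -531*a + 92/9 = 92/9 - 531*a)
sqrt(63685 + L(b(E, Q(2)), -451)) = sqrt(63685 + (92/9 - 531*(-451))) = sqrt(63685 + (92/9 + 239481)) = sqrt(63685 + 2155421/9) = sqrt(2728586/9) = sqrt(2728586)/3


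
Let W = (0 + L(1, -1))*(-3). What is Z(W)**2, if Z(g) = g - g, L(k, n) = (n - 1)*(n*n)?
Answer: 0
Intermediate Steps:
L(k, n) = n**2*(-1 + n) (L(k, n) = (-1 + n)*n**2 = n**2*(-1 + n))
W = 6 (W = (0 + (-1)**2*(-1 - 1))*(-3) = (0 + 1*(-2))*(-3) = (0 - 2)*(-3) = -2*(-3) = 6)
Z(g) = 0
Z(W)**2 = 0**2 = 0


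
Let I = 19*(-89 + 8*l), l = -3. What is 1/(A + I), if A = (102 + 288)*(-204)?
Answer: -1/81707 ≈ -1.2239e-5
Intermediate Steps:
A = -79560 (A = 390*(-204) = -79560)
I = -2147 (I = 19*(-89 + 8*(-3)) = 19*(-89 - 24) = 19*(-113) = -2147)
1/(A + I) = 1/(-79560 - 2147) = 1/(-81707) = -1/81707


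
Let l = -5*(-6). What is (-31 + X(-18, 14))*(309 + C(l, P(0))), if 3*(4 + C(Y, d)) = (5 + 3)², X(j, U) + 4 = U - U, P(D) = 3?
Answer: -34265/3 ≈ -11422.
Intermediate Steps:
l = 30
X(j, U) = -4 (X(j, U) = -4 + (U - U) = -4 + 0 = -4)
C(Y, d) = 52/3 (C(Y, d) = -4 + (5 + 3)²/3 = -4 + (⅓)*8² = -4 + (⅓)*64 = -4 + 64/3 = 52/3)
(-31 + X(-18, 14))*(309 + C(l, P(0))) = (-31 - 4)*(309 + 52/3) = -35*979/3 = -34265/3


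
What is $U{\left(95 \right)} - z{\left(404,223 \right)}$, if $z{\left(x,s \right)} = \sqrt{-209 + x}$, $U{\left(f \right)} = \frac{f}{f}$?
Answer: $1 - \sqrt{195} \approx -12.964$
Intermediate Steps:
$U{\left(f \right)} = 1$
$U{\left(95 \right)} - z{\left(404,223 \right)} = 1 - \sqrt{-209 + 404} = 1 - \sqrt{195}$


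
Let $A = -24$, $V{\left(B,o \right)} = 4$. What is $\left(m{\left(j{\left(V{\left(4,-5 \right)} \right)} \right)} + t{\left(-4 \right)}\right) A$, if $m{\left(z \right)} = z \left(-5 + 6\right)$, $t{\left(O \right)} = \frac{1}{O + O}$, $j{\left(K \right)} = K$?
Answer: $-93$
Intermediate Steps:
$t{\left(O \right)} = \frac{1}{2 O}$
$m{\left(z \right)} = z$ ($m{\left(z \right)} = z 1 = z$)
$\left(m{\left(j{\left(V{\left(4,-5 \right)} \right)} \right)} + t{\left(-4 \right)}\right) A = \left(4 + \frac{1}{2 \left(-4\right)}\right) \left(-24\right) = \left(4 + \frac{1}{2} \left(- \frac{1}{4}\right)\right) \left(-24\right) = \left(4 - \frac{1}{8}\right) \left(-24\right) = \frac{31}{8} \left(-24\right) = -93$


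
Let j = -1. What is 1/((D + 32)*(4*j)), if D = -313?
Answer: 1/1124 ≈ 0.00088968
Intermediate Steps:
1/((D + 32)*(4*j)) = 1/((-313 + 32)*(4*(-1))) = 1/(-281*(-4)) = 1/1124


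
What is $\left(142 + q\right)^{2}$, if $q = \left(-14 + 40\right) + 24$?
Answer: $36864$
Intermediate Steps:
$q = 50$ ($q = 26 + 24 = 50$)
$\left(142 + q\right)^{2} = \left(142 + 50\right)^{2} = 192^{2} = 36864$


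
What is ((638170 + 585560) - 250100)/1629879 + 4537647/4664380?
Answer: 11937195854113/7602375010020 ≈ 1.5702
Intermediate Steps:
((638170 + 585560) - 250100)/1629879 + 4537647/4664380 = (1223730 - 250100)*(1/1629879) + 4537647*(1/4664380) = 973630*(1/1629879) + 4537647/4664380 = 973630/1629879 + 4537647/4664380 = 11937195854113/7602375010020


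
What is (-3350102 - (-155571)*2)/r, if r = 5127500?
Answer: -151948/256375 ≈ -0.59268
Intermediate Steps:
(-3350102 - (-155571)*2)/r = (-3350102 - (-155571)*2)/5127500 = (-3350102 - 1*(-311142))*(1/5127500) = (-3350102 + 311142)*(1/5127500) = -3038960*1/5127500 = -151948/256375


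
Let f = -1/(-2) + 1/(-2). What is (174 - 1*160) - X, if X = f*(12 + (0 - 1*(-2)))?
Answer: 14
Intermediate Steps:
f = 0 (f = -1*(-½) + 1*(-½) = ½ - ½ = 0)
X = 0 (X = 0*(12 + (0 - 1*(-2))) = 0*(12 + (0 + 2)) = 0*(12 + 2) = 0*14 = 0)
(174 - 1*160) - X = (174 - 1*160) - 1*0 = (174 - 160) + 0 = 14 + 0 = 14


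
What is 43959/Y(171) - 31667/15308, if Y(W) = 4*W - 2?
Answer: 325663739/5220028 ≈ 62.387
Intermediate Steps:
Y(W) = -2 + 4*W
43959/Y(171) - 31667/15308 = 43959/(-2 + 4*171) - 31667/15308 = 43959/(-2 + 684) - 31667*1/15308 = 43959/682 - 31667/15308 = 325663739/5220028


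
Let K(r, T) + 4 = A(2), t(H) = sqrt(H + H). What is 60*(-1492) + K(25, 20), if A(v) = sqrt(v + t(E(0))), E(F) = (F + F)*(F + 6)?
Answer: -89524 + sqrt(2) ≈ -89523.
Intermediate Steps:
E(F) = 2*F*(6 + F) (E(F) = (2*F)*(6 + F) = 2*F*(6 + F))
t(H) = sqrt(2)*sqrt(H) (t(H) = sqrt(2*H) = sqrt(2)*sqrt(H))
A(v) = sqrt(v) (A(v) = sqrt(v + sqrt(2)*sqrt(2*0*(6 + 0))) = sqrt(v + sqrt(2)*sqrt(2*0*6)) = sqrt(v + sqrt(2)*sqrt(0)) = sqrt(v + sqrt(2)*0) = sqrt(v + 0) = sqrt(v))
K(r, T) = -4 + sqrt(2)
60*(-1492) + K(25, 20) = 60*(-1492) + (-4 + sqrt(2)) = -89520 + (-4 + sqrt(2)) = -89524 + sqrt(2)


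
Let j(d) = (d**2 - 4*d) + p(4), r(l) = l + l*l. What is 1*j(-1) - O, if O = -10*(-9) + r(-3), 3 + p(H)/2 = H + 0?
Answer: -89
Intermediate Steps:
r(l) = l + l**2
p(H) = -6 + 2*H (p(H) = -6 + 2*(H + 0) = -6 + 2*H)
j(d) = 2 + d**2 - 4*d (j(d) = (d**2 - 4*d) + (-6 + 2*4) = (d**2 - 4*d) + (-6 + 8) = (d**2 - 4*d) + 2 = 2 + d**2 - 4*d)
O = 96 (O = -10*(-9) - 3*(1 - 3) = 90 - 3*(-2) = 90 + 6 = 96)
1*j(-1) - O = 1*(2 + (-1)**2 - 4*(-1)) - 1*96 = 1*(2 + 1 + 4) - 96 = 1*7 - 96 = 7 - 96 = -89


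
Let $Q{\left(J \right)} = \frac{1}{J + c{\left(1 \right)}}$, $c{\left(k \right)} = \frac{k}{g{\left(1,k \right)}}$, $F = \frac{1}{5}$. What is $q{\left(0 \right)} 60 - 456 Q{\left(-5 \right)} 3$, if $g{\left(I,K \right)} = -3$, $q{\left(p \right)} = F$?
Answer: $\frac{537}{2} \approx 268.5$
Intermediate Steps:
$F = \frac{1}{5} \approx 0.2$
$q{\left(p \right)} = \frac{1}{5}$
$c{\left(k \right)} = - \frac{k}{3}$ ($c{\left(k \right)} = \frac{k}{-3} = k \left(- \frac{1}{3}\right) = - \frac{k}{3}$)
$Q{\left(J \right)} = \frac{1}{- \frac{1}{3} + J}$ ($Q{\left(J \right)} = \frac{1}{J - \frac{1}{3}} = \frac{1}{- \frac{1}{3} + J}$)
$q{\left(0 \right)} 60 - 456 Q{\left(-5 \right)} 3 = \frac{1}{5} \cdot 60 - 456 \frac{3}{-1 + 3 \left(-5\right)} 3 = 12 - 456 \frac{3}{-1 - 15} \cdot 3 = 12 - 456 \frac{3}{-16} \cdot 3 = 12 - 456 \cdot 3 \left(- \frac{1}{16}\right) 3 = 12 - 456 \left(\left(- \frac{3}{16}\right) 3\right) = 12 - - \frac{513}{2} = 12 + \frac{513}{2} = \frac{537}{2}$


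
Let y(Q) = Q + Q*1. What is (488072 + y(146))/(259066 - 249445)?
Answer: 162788/3207 ≈ 50.760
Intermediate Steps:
y(Q) = 2*Q (y(Q) = Q + Q = 2*Q)
(488072 + y(146))/(259066 - 249445) = (488072 + 2*146)/(259066 - 249445) = (488072 + 292)/9621 = 488364*(1/9621) = 162788/3207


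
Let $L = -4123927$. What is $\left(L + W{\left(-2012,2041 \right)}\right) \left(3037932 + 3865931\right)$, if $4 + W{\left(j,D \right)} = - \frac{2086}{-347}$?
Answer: $- \frac{9879441560513973}{347} \approx -2.8471 \cdot 10^{13}$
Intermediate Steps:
$W{\left(j,D \right)} = \frac{698}{347}$ ($W{\left(j,D \right)} = -4 - \frac{2086}{-347} = -4 - - \frac{2086}{347} = -4 + \frac{2086}{347} = \frac{698}{347}$)
$\left(L + W{\left(-2012,2041 \right)}\right) \left(3037932 + 3865931\right) = \left(-4123927 + \frac{698}{347}\right) \left(3037932 + 3865931\right) = \left(- \frac{1431001971}{347}\right) 6903863 = - \frac{9879441560513973}{347}$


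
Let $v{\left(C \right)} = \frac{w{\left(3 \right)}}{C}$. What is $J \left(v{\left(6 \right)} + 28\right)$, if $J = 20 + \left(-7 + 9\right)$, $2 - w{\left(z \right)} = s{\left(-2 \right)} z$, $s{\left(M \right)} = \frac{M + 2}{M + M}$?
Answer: $\frac{1870}{3} \approx 623.33$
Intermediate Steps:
$s{\left(M \right)} = \frac{2 + M}{2 M}$
$w{\left(z \right)} = 2$ ($w{\left(z \right)} = 2 - \frac{2 - 2}{2 \left(-2\right)} z = 2 - \frac{1}{2} \left(- \frac{1}{2}\right) 0 z = 2 - 0 z = 2 - 0 = 2 + 0 = 2$)
$J = 22$ ($J = 20 + 2 = 22$)
$v{\left(C \right)} = \frac{2}{C}$
$J \left(v{\left(6 \right)} + 28\right) = 22 \left(\frac{2}{6} + 28\right) = 22 \left(2 \cdot \frac{1}{6} + 28\right) = 22 \left(\frac{1}{3} + 28\right) = 22 \cdot \frac{85}{3} = \frac{1870}{3}$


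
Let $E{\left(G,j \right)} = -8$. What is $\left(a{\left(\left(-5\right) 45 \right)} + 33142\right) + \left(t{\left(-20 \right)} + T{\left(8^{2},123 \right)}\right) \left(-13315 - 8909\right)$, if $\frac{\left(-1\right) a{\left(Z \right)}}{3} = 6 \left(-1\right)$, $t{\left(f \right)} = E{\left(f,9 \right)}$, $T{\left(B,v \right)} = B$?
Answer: $-1211384$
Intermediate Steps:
$t{\left(f \right)} = -8$
$a{\left(Z \right)} = 18$ ($a{\left(Z \right)} = - 3 \cdot 6 \left(-1\right) = \left(-3\right) \left(-6\right) = 18$)
$\left(a{\left(\left(-5\right) 45 \right)} + 33142\right) + \left(t{\left(-20 \right)} + T{\left(8^{2},123 \right)}\right) \left(-13315 - 8909\right) = \left(18 + 33142\right) + \left(-8 + 8^{2}\right) \left(-13315 - 8909\right) = 33160 + \left(-8 + 64\right) \left(-22224\right) = 33160 + 56 \left(-22224\right) = 33160 - 1244544 = -1211384$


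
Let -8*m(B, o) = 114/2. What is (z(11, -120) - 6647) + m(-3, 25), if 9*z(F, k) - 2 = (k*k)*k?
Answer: -14303081/72 ≈ -1.9865e+5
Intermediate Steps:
m(B, o) = -57/8 (m(B, o) = -57/(4*2) = -1/8*57 = -57/8)
z(F, k) = 2/9 + k**3/9 (z(F, k) = 2/9 + ((k*k)*k)/9 = 2/9 + (k**2*k)/9 = 2/9 + k**3/9)
(z(11, -120) - 6647) + m(-3, 25) = ((2/9 + (1/9)*(-120)**3) - 6647) - 57/8 = ((2/9 + (1/9)*(-1728000)) - 6647) - 57/8 = ((2/9 - 192000) - 6647) - 57/8 = (-1727998/9 - 6647) - 57/8 = -1787821/9 - 57/8 = -14303081/72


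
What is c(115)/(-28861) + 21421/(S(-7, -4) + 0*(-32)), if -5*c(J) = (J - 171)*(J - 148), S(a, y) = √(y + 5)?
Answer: 441594179/20615 ≈ 21421.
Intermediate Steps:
S(a, y) = √(5 + y)
c(J) = -(-171 + J)*(-148 + J)/5 (c(J) = -(J - 171)*(J - 148)/5 = -(-171 + J)*(-148 + J)/5)
c(115)/(-28861) + 21421/(S(-7, -4) + 0*(-32)) = (-25308/5 - ⅕*115² + (319/5)*115)/(-28861) + 21421/(√(5 - 4) + 0*(-32)) = (-25308/5 - ⅕*13225 + 7337)*(-1/28861) + 21421/(√1 + 0) = (-25308/5 - 2645 + 7337)*(-1/28861) + 21421/(1 + 0) = -1848/5*(-1/28861) + 21421/1 = 264/20615 + 21421*1 = 264/20615 + 21421 = 441594179/20615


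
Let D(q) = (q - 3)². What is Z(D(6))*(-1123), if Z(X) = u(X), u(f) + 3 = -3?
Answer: 6738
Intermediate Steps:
u(f) = -6 (u(f) = -3 - 3 = -6)
D(q) = (-3 + q)²
Z(X) = -6
Z(D(6))*(-1123) = -6*(-1123) = 6738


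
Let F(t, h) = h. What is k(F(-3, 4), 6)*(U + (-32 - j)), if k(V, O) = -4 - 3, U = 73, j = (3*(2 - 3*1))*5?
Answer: -392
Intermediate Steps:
j = -15 (j = (3*(2 - 3))*5 = (3*(-1))*5 = -3*5 = -15)
k(V, O) = -7
k(F(-3, 4), 6)*(U + (-32 - j)) = -7*(73 + (-32 - 1*(-15))) = -7*(73 + (-32 + 15)) = -7*(73 - 17) = -7*56 = -392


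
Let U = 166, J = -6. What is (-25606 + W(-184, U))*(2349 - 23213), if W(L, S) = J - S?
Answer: 537832192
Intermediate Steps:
W(L, S) = -6 - S
(-25606 + W(-184, U))*(2349 - 23213) = (-25606 + (-6 - 1*166))*(2349 - 23213) = (-25606 + (-6 - 166))*(-20864) = (-25606 - 172)*(-20864) = -25778*(-20864) = 537832192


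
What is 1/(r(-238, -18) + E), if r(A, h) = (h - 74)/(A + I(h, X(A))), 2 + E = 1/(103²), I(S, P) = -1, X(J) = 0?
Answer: -2535551/4094835 ≈ -0.61921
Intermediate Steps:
E = -21217/10609 (E = -2 + 1/(103²) = -2 + 1/10609 = -21217/10609 ≈ -1.9999)
r(A, h) = (-74 + h)/(-1 + A) (r(A, h) = (h - 74)/(A - 1) = (-74 + h)/(-1 + A))
1/(r(-238, -18) + E) = 1/((-74 - 18)/(-1 - 238) - 21217/10609) = 1/(-92/(-239) - 21217/10609) = 1/(-1/239*(-92) - 21217/10609) = 1/(92/239 - 21217/10609) = 1/(-4094835/2535551) = -2535551/4094835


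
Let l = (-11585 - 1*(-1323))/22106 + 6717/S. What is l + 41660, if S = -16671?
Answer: 365538186318/8774503 ≈ 41659.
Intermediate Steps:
l = -7608662/8774503 (l = (-11585 - 1*(-1323))/22106 + 6717/(-16671) = (-11585 + 1323)*(1/22106) + 6717*(-1/16671) = -10262*1/22106 - 2239/5557 = -733/1579 - 2239/5557 = -7608662/8774503 ≈ -0.86713)
l + 41660 = -7608662/8774503 + 41660 = 365538186318/8774503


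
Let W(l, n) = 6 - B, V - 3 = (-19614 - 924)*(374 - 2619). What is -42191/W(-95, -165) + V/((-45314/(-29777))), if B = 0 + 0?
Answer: 2058950560808/67971 ≈ 3.0292e+7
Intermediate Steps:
B = 0
V = 46107813 (V = 3 + (-19614 - 924)*(374 - 2619) = 3 - 20538*(-2245) = 3 + 46107810 = 46107813)
W(l, n) = 6 (W(l, n) = 6 - 1*0 = 6 + 0 = 6)
-42191/W(-95, -165) + V/((-45314/(-29777))) = -42191/6 + 46107813/((-45314/(-29777))) = -42191*1/6 + 46107813/((-45314*(-1/29777))) = -42191/6 + 46107813/(45314/29777) = -42191/6 + 46107813*(29777/45314) = -42191/6 + 1372952347701/45314 = 2058950560808/67971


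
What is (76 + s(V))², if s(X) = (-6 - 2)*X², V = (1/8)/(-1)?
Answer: 368449/64 ≈ 5757.0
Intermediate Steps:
V = -⅛ (V = (1*(⅛))*(-1) = (⅛)*(-1) = -⅛ ≈ -0.12500)
s(X) = -8*X²
(76 + s(V))² = (76 - 8*(-⅛)²)² = (76 - 8*1/64)² = (76 - ⅛)² = (607/8)² = 368449/64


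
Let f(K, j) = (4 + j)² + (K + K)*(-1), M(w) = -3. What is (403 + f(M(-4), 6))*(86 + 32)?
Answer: 60062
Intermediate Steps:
f(K, j) = (4 + j)² - 2*K (f(K, j) = (4 + j)² + (2*K)*(-1) = (4 + j)² - 2*K)
(403 + f(M(-4), 6))*(86 + 32) = (403 + ((4 + 6)² - 2*(-3)))*(86 + 32) = (403 + (10² + 6))*118 = (403 + (100 + 6))*118 = (403 + 106)*118 = 509*118 = 60062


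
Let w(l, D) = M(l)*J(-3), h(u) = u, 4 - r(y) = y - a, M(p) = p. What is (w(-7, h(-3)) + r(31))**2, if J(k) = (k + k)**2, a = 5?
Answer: 75076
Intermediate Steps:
r(y) = 9 - y (r(y) = 4 - (y - 1*5) = 4 - (y - 5) = 4 - (-5 + y) = 4 + (5 - y) = 9 - y)
J(k) = 4*k**2 (J(k) = (2*k)**2 = 4*k**2)
w(l, D) = 36*l (w(l, D) = l*(4*(-3)**2) = l*(4*9) = l*36 = 36*l)
(w(-7, h(-3)) + r(31))**2 = (36*(-7) + (9 - 1*31))**2 = (-252 + (9 - 31))**2 = (-252 - 22)**2 = (-274)**2 = 75076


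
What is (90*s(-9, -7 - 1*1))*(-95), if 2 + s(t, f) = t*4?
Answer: 324900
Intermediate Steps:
s(t, f) = -2 + 4*t (s(t, f) = -2 + t*4 = -2 + 4*t)
(90*s(-9, -7 - 1*1))*(-95) = (90*(-2 + 4*(-9)))*(-95) = (90*(-2 - 36))*(-95) = (90*(-38))*(-95) = -3420*(-95) = 324900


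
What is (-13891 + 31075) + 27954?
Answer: 45138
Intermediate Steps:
(-13891 + 31075) + 27954 = 17184 + 27954 = 45138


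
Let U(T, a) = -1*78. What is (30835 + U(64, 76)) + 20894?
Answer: 51651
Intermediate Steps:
U(T, a) = -78
(30835 + U(64, 76)) + 20894 = (30835 - 78) + 20894 = 30757 + 20894 = 51651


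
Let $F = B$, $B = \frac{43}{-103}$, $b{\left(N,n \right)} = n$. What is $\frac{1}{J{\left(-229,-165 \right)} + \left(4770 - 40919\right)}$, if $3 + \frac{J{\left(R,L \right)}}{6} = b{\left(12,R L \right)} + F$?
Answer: $\frac{103}{19625671} \approx 5.2482 \cdot 10^{-6}$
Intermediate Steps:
$B = - \frac{43}{103}$ ($B = 43 \left(- \frac{1}{103}\right) = - \frac{43}{103} \approx -0.41748$)
$F = - \frac{43}{103} \approx -0.41748$
$J{\left(R,L \right)} = - \frac{2112}{103} + 6 L R$ ($J{\left(R,L \right)} = -18 + 6 \left(R L - \frac{43}{103}\right) = -18 + 6 \left(L R - \frac{43}{103}\right) = -18 + 6 \left(- \frac{43}{103} + L R\right) = -18 + \left(- \frac{258}{103} + 6 L R\right) = - \frac{2112}{103} + 6 L R$)
$\frac{1}{J{\left(-229,-165 \right)} + \left(4770 - 40919\right)} = \frac{1}{\left(- \frac{2112}{103} + 6 \left(-165\right) \left(-229\right)\right) + \left(4770 - 40919\right)} = \frac{1}{\left(- \frac{2112}{103} + 226710\right) + \left(4770 - 40919\right)} = \frac{1}{\frac{23349018}{103} - 36149} = \frac{1}{\frac{19625671}{103}} = \frac{103}{19625671}$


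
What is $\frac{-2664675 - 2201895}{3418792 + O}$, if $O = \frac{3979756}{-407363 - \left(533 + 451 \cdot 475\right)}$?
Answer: $- \frac{1513797697485}{1063449159038} \approx -1.4235$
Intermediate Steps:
$O = - \frac{3979756}{622121}$ ($O = \frac{3979756}{-407363 - \left(533 + 214225\right)} = \frac{3979756}{-407363 - 214758} = \frac{3979756}{-622121} = 3979756 \left(- \frac{1}{622121}\right) = - \frac{3979756}{622121} \approx -6.3971$)
$\frac{-2664675 - 2201895}{3418792 + O} = \frac{-2664675 - 2201895}{3418792 - \frac{3979756}{622121}} = - \frac{4866570}{\frac{2126898318076}{622121}} = \left(-4866570\right) \frac{622121}{2126898318076} = - \frac{1513797697485}{1063449159038}$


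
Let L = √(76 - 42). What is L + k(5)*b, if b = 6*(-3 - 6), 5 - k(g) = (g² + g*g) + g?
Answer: 2700 + √34 ≈ 2705.8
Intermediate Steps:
k(g) = 5 - g - 2*g² (k(g) = 5 - ((g² + g*g) + g) = 5 - ((g² + g²) + g) = 5 - (2*g² + g) = 5 - (g + 2*g²) = 5 + (-g - 2*g²) = 5 - g - 2*g²)
L = √34 ≈ 5.8309
b = -54 (b = 6*(-9) = -54)
L + k(5)*b = √34 + (5 - 1*5 - 2*5²)*(-54) = √34 + (5 - 5 - 2*25)*(-54) = √34 + (5 - 5 - 50)*(-54) = √34 - 50*(-54) = √34 + 2700 = 2700 + √34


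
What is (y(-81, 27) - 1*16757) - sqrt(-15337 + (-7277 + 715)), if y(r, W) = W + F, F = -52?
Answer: -16782 - I*sqrt(21899) ≈ -16782.0 - 147.98*I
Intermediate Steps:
y(r, W) = -52 + W (y(r, W) = W - 52 = -52 + W)
(y(-81, 27) - 1*16757) - sqrt(-15337 + (-7277 + 715)) = ((-52 + 27) - 1*16757) - sqrt(-15337 + (-7277 + 715)) = (-25 - 16757) - sqrt(-15337 - 6562) = -16782 - sqrt(-21899) = -16782 - I*sqrt(21899)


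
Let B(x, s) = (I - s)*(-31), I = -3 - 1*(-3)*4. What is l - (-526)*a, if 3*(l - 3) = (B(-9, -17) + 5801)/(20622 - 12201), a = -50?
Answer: -73815124/2807 ≈ -26297.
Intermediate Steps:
I = 9 (I = -3 + 3*4 = -3 + 12 = 9)
B(x, s) = -279 + 31*s (B(x, s) = (9 - s)*(-31) = -279 + 31*s)
l = 8976/2807 (l = 3 + (((-279 + 31*(-17)) + 5801)/(20622 - 12201))/3 = 3 + (((-279 - 527) + 5801)/8421)/3 = 3 + ((-806 + 5801)*(1/8421))/3 = 3 + (4995*(1/8421))/3 = 3 + (1/3)*(1665/2807) = 3 + 555/2807 = 8976/2807 ≈ 3.1977)
l - (-526)*a = 8976/2807 - (-526)*(-50) = 8976/2807 - 1*26300 = 8976/2807 - 26300 = -73815124/2807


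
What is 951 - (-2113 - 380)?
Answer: 3444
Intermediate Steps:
951 - (-2113 - 380) = 951 - 1*(-2493) = 951 + 2493 = 3444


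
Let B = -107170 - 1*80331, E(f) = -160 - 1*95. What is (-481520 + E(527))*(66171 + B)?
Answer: 58453760750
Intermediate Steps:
E(f) = -255 (E(f) = -160 - 95 = -255)
B = -187501 (B = -107170 - 80331 = -187501)
(-481520 + E(527))*(66171 + B) = (-481520 - 255)*(66171 - 187501) = -481775*(-121330) = 58453760750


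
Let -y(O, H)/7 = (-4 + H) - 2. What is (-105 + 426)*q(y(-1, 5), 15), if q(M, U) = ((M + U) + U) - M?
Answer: 9630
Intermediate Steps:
y(O, H) = 42 - 7*H (y(O, H) = -7*((-4 + H) - 2) = -7*(-6 + H) = 42 - 7*H)
q(M, U) = 2*U (q(M, U) = (M + 2*U) - M = 2*U)
(-105 + 426)*q(y(-1, 5), 15) = (-105 + 426)*(2*15) = 321*30 = 9630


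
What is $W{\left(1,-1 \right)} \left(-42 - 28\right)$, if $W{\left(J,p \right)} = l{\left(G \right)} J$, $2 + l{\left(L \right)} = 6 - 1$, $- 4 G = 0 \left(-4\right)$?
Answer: $-210$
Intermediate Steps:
$G = 0$ ($G = - \frac{0 \left(-4\right)}{4} = \left(- \frac{1}{4}\right) 0 = 0$)
$l{\left(L \right)} = 3$ ($l{\left(L \right)} = -2 + \left(6 - 1\right) = -2 + 5 = 3$)
$W{\left(J,p \right)} = 3 J$
$W{\left(1,-1 \right)} \left(-42 - 28\right) = 3 \cdot 1 \left(-42 - 28\right) = 3 \left(-70\right) = -210$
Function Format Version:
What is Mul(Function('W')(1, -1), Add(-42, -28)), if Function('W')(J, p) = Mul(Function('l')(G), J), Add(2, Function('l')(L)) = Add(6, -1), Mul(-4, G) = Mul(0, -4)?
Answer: -210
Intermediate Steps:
G = 0 (G = Mul(Rational(-1, 4), Mul(0, -4)) = Mul(Rational(-1, 4), 0) = 0)
Function('l')(L) = 3 (Function('l')(L) = Add(-2, Add(6, -1)) = Add(-2, 5) = 3)
Function('W')(J, p) = Mul(3, J)
Mul(Function('W')(1, -1), Add(-42, -28)) = Mul(Mul(3, 1), Add(-42, -28)) = Mul(3, -70) = -210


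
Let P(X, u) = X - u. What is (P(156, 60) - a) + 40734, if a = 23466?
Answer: 17364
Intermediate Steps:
(P(156, 60) - a) + 40734 = ((156 - 1*60) - 1*23466) + 40734 = ((156 - 60) - 23466) + 40734 = (96 - 23466) + 40734 = -23370 + 40734 = 17364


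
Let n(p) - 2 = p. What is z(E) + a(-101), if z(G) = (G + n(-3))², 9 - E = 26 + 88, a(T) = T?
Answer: 11135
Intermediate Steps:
n(p) = 2 + p
E = -105 (E = 9 - (26 + 88) = 9 - 1*114 = 9 - 114 = -105)
z(G) = (-1 + G)² (z(G) = (G + (2 - 3))² = (G - 1)² = (-1 + G)²)
z(E) + a(-101) = (-1 - 105)² - 101 = (-106)² - 101 = 11236 - 101 = 11135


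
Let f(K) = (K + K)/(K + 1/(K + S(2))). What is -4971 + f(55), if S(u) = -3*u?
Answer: -6698213/1348 ≈ -4969.0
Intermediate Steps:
f(K) = 2*K/(K + 1/(-6 + K)) (f(K) = (K + K)/(K + 1/(K - 3*2)) = (2*K)/(K + 1/(K - 6)) = (2*K)/(K + 1/(-6 + K)) = 2*K/(K + 1/(-6 + K)))
-4971 + f(55) = -4971 + 2*55*(-6 + 55)/(1 + 55² - 6*55) = -4971 + 2*55*49/(1 + 3025 - 330) = -4971 + 2*55*49/2696 = -4971 + 2*55*(1/2696)*49 = -4971 + 2695/1348 = -6698213/1348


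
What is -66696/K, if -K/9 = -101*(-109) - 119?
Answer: 11116/16335 ≈ 0.68050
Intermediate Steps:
K = -98010 (K = -9*(-101*(-109) - 119) = -9*(11009 - 119) = -9*10890 = -98010)
-66696/K = -66696/(-98010) = -66696*(-1/98010) = 11116/16335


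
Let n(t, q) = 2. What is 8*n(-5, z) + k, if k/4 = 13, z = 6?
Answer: 68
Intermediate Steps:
k = 52 (k = 4*13 = 52)
8*n(-5, z) + k = 8*2 + 52 = 16 + 52 = 68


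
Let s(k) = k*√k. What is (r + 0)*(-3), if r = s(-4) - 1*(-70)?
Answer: -210 + 24*I ≈ -210.0 + 24.0*I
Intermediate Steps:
s(k) = k^(3/2)
r = 70 - 8*I (r = (-4)^(3/2) - 1*(-70) = -8*I + 70 = 70 - 8*I ≈ 70.0 - 8.0*I)
(r + 0)*(-3) = ((70 - 8*I) + 0)*(-3) = (70 - 8*I)*(-3) = -210 + 24*I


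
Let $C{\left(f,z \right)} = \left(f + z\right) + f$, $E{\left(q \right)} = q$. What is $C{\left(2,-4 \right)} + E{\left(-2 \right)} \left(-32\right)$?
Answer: $64$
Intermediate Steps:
$C{\left(f,z \right)} = z + 2 f$
$C{\left(2,-4 \right)} + E{\left(-2 \right)} \left(-32\right) = \left(-4 + 2 \cdot 2\right) - -64 = \left(-4 + 4\right) + 64 = 0 + 64 = 64$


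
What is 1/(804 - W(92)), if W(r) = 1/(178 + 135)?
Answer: 313/251651 ≈ 0.0012438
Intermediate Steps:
W(r) = 1/313
1/(804 - W(92)) = 1/(804 - 1*1/313) = 1/(804 - 1/313) = 1/(251651/313) = 313/251651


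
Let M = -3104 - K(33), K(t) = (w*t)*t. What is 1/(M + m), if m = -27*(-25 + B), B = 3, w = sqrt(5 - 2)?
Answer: -2510/2742337 + 1089*sqrt(3)/2742337 ≈ -0.00022747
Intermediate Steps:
w = sqrt(3) ≈ 1.7320
m = 594 (m = -27*(-25 + 3) = -27*(-22) = 594)
K(t) = sqrt(3)*t**2 (K(t) = (sqrt(3)*t)*t = (t*sqrt(3))*t = sqrt(3)*t**2)
M = -3104 - 1089*sqrt(3) (M = -3104 - sqrt(3)*33**2 = -3104 - sqrt(3)*1089 = -3104 - 1089*sqrt(3) ≈ -4990.2)
1/(M + m) = 1/((-3104 - 1089*sqrt(3)) + 594) = 1/(-2510 - 1089*sqrt(3))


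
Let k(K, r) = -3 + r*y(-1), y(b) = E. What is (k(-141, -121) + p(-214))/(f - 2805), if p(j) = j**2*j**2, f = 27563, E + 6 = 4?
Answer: 2097273855/24758 ≈ 84711.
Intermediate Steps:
E = -2 (E = -6 + 4 = -2)
y(b) = -2
p(j) = j**4
k(K, r) = -3 - 2*r (k(K, r) = -3 + r*(-2) = -3 - 2*r)
(k(-141, -121) + p(-214))/(f - 2805) = ((-3 - 2*(-121)) + (-214)**4)/(27563 - 2805) = ((-3 + 242) + 2097273616)/24758 = (239 + 2097273616)*(1/24758) = 2097273855*(1/24758) = 2097273855/24758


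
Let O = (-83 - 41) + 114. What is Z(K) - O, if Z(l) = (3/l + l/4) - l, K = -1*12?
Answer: 75/4 ≈ 18.750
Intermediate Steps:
K = -12
Z(l) = 3/l - 3*l/4 (Z(l) = (3/l + l*(1/4)) - l = (3/l + l/4) - l = 3/l - 3*l/4)
O = -10 (O = -124 + 114 = -10)
Z(K) - O = (3/(-12) - 3/4*(-12)) - 1*(-10) = (3*(-1/12) + 9) + 10 = (-1/4 + 9) + 10 = 35/4 + 10 = 75/4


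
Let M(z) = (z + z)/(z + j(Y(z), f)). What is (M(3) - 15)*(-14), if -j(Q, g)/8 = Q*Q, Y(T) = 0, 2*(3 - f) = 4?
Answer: 182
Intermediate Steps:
f = 1 (f = 3 - 1/2*4 = 3 - 2 = 1)
j(Q, g) = -8*Q**2 (j(Q, g) = -8*Q*Q = -8*Q**2)
M(z) = 2 (M(z) = (z + z)/(z - 8*0**2) = (2*z)/(z - 8*0) = (2*z)/(z + 0) = (2*z)/z = 2)
(M(3) - 15)*(-14) = (2 - 15)*(-14) = -13*(-14) = 182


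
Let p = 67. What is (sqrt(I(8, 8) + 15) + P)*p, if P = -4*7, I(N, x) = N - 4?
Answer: -1876 + 67*sqrt(19) ≈ -1584.0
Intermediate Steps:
I(N, x) = -4 + N
P = -28
(sqrt(I(8, 8) + 15) + P)*p = (sqrt((-4 + 8) + 15) - 28)*67 = (sqrt(4 + 15) - 28)*67 = (sqrt(19) - 28)*67 = (-28 + sqrt(19))*67 = -1876 + 67*sqrt(19)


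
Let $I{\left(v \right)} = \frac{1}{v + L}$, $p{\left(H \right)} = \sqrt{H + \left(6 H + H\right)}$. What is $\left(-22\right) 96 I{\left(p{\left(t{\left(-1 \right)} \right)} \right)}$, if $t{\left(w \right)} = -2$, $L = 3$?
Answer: $- \frac{6336}{25} + \frac{8448 i}{25} \approx -253.44 + 337.92 i$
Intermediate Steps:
$p{\left(H \right)} = 2 \sqrt{2} \sqrt{H}$ ($p{\left(H \right)} = \sqrt{H + 7 H} = \sqrt{8 H} = 2 \sqrt{2} \sqrt{H}$)
$I{\left(v \right)} = \frac{1}{3 + v}$ ($I{\left(v \right)} = \frac{1}{v + 3} = \frac{1}{3 + v}$)
$\left(-22\right) 96 I{\left(p{\left(t{\left(-1 \right)} \right)} \right)} = \frac{\left(-22\right) 96}{3 + 2 \sqrt{2} \sqrt{-2}} = - \frac{2112}{3 + 2 \sqrt{2} i \sqrt{2}} = - \frac{2112}{3 + 4 i} = - 2112 \frac{3 - 4 i}{25} = - \frac{2112 \left(3 - 4 i\right)}{25}$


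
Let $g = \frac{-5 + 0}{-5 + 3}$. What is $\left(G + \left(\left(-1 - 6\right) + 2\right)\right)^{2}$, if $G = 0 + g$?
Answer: $\frac{25}{4} \approx 6.25$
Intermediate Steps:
$g = \frac{5}{2}$ ($g = - \frac{5}{-2} = \left(-5\right) \left(- \frac{1}{2}\right) = \frac{5}{2} \approx 2.5$)
$G = \frac{5}{2}$ ($G = 0 + \frac{5}{2} = \frac{5}{2} \approx 2.5$)
$\left(G + \left(\left(-1 - 6\right) + 2\right)\right)^{2} = \left(\frac{5}{2} + \left(\left(-1 - 6\right) + 2\right)\right)^{2} = \left(\frac{5}{2} + \left(-7 + 2\right)\right)^{2} = \left(\frac{5}{2} - 5\right)^{2} = \left(- \frac{5}{2}\right)^{2} = \frac{25}{4}$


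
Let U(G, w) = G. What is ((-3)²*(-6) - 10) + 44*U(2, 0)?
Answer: 24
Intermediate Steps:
((-3)²*(-6) - 10) + 44*U(2, 0) = ((-3)²*(-6) - 10) + 44*2 = (9*(-6) - 10) + 88 = (-54 - 10) + 88 = -64 + 88 = 24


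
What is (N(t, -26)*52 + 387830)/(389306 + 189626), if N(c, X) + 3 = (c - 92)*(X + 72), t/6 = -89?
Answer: -554859/289466 ≈ -1.9168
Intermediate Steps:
t = -534 (t = 6*(-89) = -534)
N(c, X) = -3 + (-92 + c)*(72 + X) (N(c, X) = -3 + (c - 92)*(X + 72) = -3 + (-92 + c)*(72 + X))
(N(t, -26)*52 + 387830)/(389306 + 189626) = ((-6627 - 92*(-26) + 72*(-534) - 26*(-534))*52 + 387830)/(389306 + 189626) = ((-6627 + 2392 - 38448 + 13884)*52 + 387830)/578932 = (-28799*52 + 387830)*(1/578932) = (-1497548 + 387830)*(1/578932) = -1109718*1/578932 = -554859/289466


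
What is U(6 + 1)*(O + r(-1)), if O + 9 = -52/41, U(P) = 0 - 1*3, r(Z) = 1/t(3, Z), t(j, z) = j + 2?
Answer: 6192/205 ≈ 30.205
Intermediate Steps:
t(j, z) = 2 + j
r(Z) = ⅕ (r(Z) = 1/(2 + 3) = 1/5 = ⅕)
U(P) = -3 (U(P) = 0 - 3 = -3)
O = -421/41 (O = -9 - 52/41 = -421/41 ≈ -10.268)
U(6 + 1)*(O + r(-1)) = -3*(-421/41 + ⅕) = -3*(-2064/205) = 6192/205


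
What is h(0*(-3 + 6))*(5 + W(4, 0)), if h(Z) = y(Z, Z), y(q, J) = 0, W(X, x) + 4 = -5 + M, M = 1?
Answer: 0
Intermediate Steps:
W(X, x) = -8 (W(X, x) = -4 + (-5 + 1) = -4 - 4 = -8)
h(Z) = 0
h(0*(-3 + 6))*(5 + W(4, 0)) = 0*(5 - 8) = 0*(-3) = 0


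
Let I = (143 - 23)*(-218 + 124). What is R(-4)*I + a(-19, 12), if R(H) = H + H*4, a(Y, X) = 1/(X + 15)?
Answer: 6091201/27 ≈ 2.2560e+5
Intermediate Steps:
I = -11280 (I = 120*(-94) = -11280)
a(Y, X) = 1/(15 + X)
R(H) = 5*H (R(H) = H + 4*H = 5*H)
R(-4)*I + a(-19, 12) = (5*(-4))*(-11280) + 1/(15 + 12) = -20*(-11280) + 1/27 = 225600 + 1/27 = 6091201/27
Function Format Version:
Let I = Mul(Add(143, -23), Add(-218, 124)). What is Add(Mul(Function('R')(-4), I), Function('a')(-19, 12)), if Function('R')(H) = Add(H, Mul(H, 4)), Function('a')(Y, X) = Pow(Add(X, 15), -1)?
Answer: Rational(6091201, 27) ≈ 2.2560e+5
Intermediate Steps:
I = -11280 (I = Mul(120, -94) = -11280)
Function('a')(Y, X) = Pow(Add(15, X), -1)
Function('R')(H) = Mul(5, H) (Function('R')(H) = Add(H, Mul(4, H)) = Mul(5, H))
Add(Mul(Function('R')(-4), I), Function('a')(-19, 12)) = Add(Mul(Mul(5, -4), -11280), Pow(Add(15, 12), -1)) = Add(Mul(-20, -11280), Pow(27, -1)) = Add(225600, Rational(1, 27)) = Rational(6091201, 27)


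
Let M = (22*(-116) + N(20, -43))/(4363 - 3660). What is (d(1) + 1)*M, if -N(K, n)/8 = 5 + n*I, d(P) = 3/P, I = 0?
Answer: -10368/703 ≈ -14.748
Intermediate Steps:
N(K, n) = -40 (N(K, n) = -8*(5 + n*0) = -8*(5 + 0) = -8*5 = -40)
M = -2592/703 (M = (22*(-116) - 40)/(4363 - 3660) = (-2552 - 40)/703 = -2592*1/703 = -2592/703 ≈ -3.6871)
(d(1) + 1)*M = (3/1 + 1)*(-2592/703) = (3*1 + 1)*(-2592/703) = (3 + 1)*(-2592/703) = 4*(-2592/703) = -10368/703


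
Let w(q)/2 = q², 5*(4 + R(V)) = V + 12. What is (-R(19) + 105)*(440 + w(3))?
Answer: 235412/5 ≈ 47082.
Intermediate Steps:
R(V) = -8/5 + V/5 (R(V) = -4 + (V + 12)/5 = -4 + (12 + V)/5 = -4 + (12/5 + V/5) = -8/5 + V/5)
w(q) = 2*q²
(-R(19) + 105)*(440 + w(3)) = (-(-8/5 + (⅕)*19) + 105)*(440 + 2*3²) = (-(-8/5 + 19/5) + 105)*(440 + 2*9) = (-1*11/5 + 105)*(440 + 18) = (-11/5 + 105)*458 = (514/5)*458 = 235412/5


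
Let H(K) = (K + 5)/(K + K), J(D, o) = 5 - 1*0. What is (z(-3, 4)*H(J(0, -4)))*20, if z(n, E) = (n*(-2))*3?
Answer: 360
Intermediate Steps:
J(D, o) = 5 (J(D, o) = 5 + 0 = 5)
H(K) = (5 + K)/(2*K) (H(K) = (5 + K)/((2*K)) = (5 + K)*(1/(2*K)) = (5 + K)/(2*K))
z(n, E) = -6*n (z(n, E) = -2*n*3 = -6*n)
(z(-3, 4)*H(J(0, -4)))*20 = ((-6*(-3))*((½)*(5 + 5)/5))*20 = (18*((½)*(⅕)*10))*20 = (18*1)*20 = 18*20 = 360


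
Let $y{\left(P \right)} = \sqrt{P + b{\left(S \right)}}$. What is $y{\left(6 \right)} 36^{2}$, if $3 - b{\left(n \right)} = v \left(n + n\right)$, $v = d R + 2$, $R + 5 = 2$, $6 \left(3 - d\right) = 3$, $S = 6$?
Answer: $6480 \sqrt{3} \approx 11224.0$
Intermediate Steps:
$d = \frac{5}{2}$ ($d = 3 - \frac{1}{2} = \frac{5}{2} \approx 2.5$)
$R = -3$ ($R = -5 + 2 = -3$)
$v = - \frac{11}{2}$ ($v = \frac{5}{2} \left(-3\right) + 2 = - \frac{15}{2} + 2 = - \frac{11}{2} \approx -5.5$)
$b{\left(n \right)} = 3 + 11 n$ ($b{\left(n \right)} = 3 - - \frac{11 \left(n + n\right)}{2} = 3 - - \frac{11 \cdot 2 n}{2} = 3 - - 11 n = 3 + 11 n$)
$y{\left(P \right)} = \sqrt{69 + P}$ ($y{\left(P \right)} = \sqrt{P + \left(3 + 11 \cdot 6\right)} = \sqrt{P + \left(3 + 66\right)} = \sqrt{P + 69} = \sqrt{69 + P}$)
$y{\left(6 \right)} 36^{2} = \sqrt{69 + 6} \cdot 36^{2} = \sqrt{75} \cdot 1296 = 5 \sqrt{3} \cdot 1296 = 6480 \sqrt{3}$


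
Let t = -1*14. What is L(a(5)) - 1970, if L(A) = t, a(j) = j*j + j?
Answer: -1984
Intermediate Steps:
a(j) = j + j² (a(j) = j² + j = j + j²)
t = -14
L(A) = -14
L(a(5)) - 1970 = -14 - 1970 = -1984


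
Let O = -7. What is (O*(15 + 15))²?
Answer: 44100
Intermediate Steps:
(O*(15 + 15))² = (-7*(15 + 15))² = (-7*30)² = (-210)² = 44100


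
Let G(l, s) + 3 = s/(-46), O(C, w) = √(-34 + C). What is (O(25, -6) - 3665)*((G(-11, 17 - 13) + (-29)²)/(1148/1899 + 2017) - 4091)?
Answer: 1321138087969075/88122913 - 1081422718665*I/88122913 ≈ 1.4992e+7 - 12272.0*I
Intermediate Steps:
G(l, s) = -3 - s/46 (G(l, s) = -3 + s/(-46) = -3 + s*(-1/46) = -3 - s/46)
(O(25, -6) - 3665)*((G(-11, 17 - 13) + (-29)²)/(1148/1899 + 2017) - 4091) = (√(-34 + 25) - 3665)*(((-3 - (17 - 13)/46) + (-29)²)/(1148/1899 + 2017) - 4091) = (√(-9) - 3665)*(((-3 - 1/46*4) + 841)/(1148*(1/1899) + 2017) - 4091) = (3*I - 3665)*(((-3 - 2/23) + 841)/(1148/1899 + 2017) - 4091) = (-3665 + 3*I)*((-71/23 + 841)/(3831431/1899) - 4091) = (-3665 + 3*I)*((19272/23)*(1899/3831431) - 4091) = (-3665 + 3*I)*(36597528/88122913 - 4091) = (-3665 + 3*I)*(-360474239555/88122913) = 1321138087969075/88122913 - 1081422718665*I/88122913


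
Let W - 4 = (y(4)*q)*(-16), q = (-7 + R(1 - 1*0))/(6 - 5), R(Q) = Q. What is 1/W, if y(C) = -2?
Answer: -1/188 ≈ -0.0053191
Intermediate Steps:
q = -6 (q = (-7 + (1 - 1*0))/(6 - 5) = (-7 + (1 + 0))/1 = (-7 + 1)*1 = -6*1 = -6)
W = -188 (W = 4 - 2*(-6)*(-16) = 4 + 12*(-16) = 4 - 192 = -188)
1/W = 1/(-188) = -1/188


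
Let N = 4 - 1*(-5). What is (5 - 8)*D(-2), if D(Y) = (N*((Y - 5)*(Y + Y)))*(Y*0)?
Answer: 0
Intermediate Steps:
N = 9 (N = 4 + 5 = 9)
D(Y) = 0 (D(Y) = (9*((Y - 5)*(Y + Y)))*(Y*0) = (9*((-5 + Y)*(2*Y)))*0 = (9*(2*Y*(-5 + Y)))*0 = (18*Y*(-5 + Y))*0 = 0)
(5 - 8)*D(-2) = (5 - 8)*0 = -3*0 = 0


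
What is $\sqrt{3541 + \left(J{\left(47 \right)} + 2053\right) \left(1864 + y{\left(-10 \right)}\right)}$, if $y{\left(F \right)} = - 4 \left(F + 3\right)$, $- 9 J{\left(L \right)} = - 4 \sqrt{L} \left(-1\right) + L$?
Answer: $\frac{\sqrt{34901429 - 7568 \sqrt{47}}}{3} \approx 1967.8$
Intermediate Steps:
$J{\left(L \right)} = - \frac{4 \sqrt{L}}{9} - \frac{L}{9}$ ($J{\left(L \right)} = - \frac{- 4 \sqrt{L} \left(-1\right) + L}{9} = - \frac{4 \sqrt{L} + L}{9} = - \frac{L + 4 \sqrt{L}}{9} = - \frac{4 \sqrt{L}}{9} - \frac{L}{9}$)
$y{\left(F \right)} = -12 - 4 F$ ($y{\left(F \right)} = - 4 \left(3 + F\right) = -12 - 4 F$)
$\sqrt{3541 + \left(J{\left(47 \right)} + 2053\right) \left(1864 + y{\left(-10 \right)}\right)} = \sqrt{3541 + \left(\left(- \frac{4 \sqrt{47}}{9} - \frac{47}{9}\right) + 2053\right) \left(1864 - -28\right)} = \sqrt{3541 + \left(\left(- \frac{4 \sqrt{47}}{9} - \frac{47}{9}\right) + 2053\right) \left(1864 + \left(-12 + 40\right)\right)} = \sqrt{3541 + \left(\left(- \frac{47}{9} - \frac{4 \sqrt{47}}{9}\right) + 2053\right) \left(1864 + 28\right)} = \sqrt{3541 + \left(\frac{18430}{9} - \frac{4 \sqrt{47}}{9}\right) 1892} = \sqrt{3541 + \left(\frac{34869560}{9} - \frac{7568 \sqrt{47}}{9}\right)} = \sqrt{\frac{34901429}{9} - \frac{7568 \sqrt{47}}{9}}$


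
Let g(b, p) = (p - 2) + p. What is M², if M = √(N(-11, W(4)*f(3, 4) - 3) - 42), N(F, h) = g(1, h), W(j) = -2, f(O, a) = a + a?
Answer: -82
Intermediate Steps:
f(O, a) = 2*a
g(b, p) = -2 + 2*p (g(b, p) = (-2 + p) + p = -2 + 2*p)
N(F, h) = -2 + 2*h
M = I*√82 (M = √((-2 + 2*(-4*4 - 3)) - 42) = √((-2 + 2*(-2*8 - 3)) - 42) = √((-2 + 2*(-16 - 3)) - 42) = √((-2 + 2*(-19)) - 42) = √((-2 - 38) - 42) = √(-40 - 42) = √(-82) = I*√82 ≈ 9.0554*I)
M² = (I*√82)² = -82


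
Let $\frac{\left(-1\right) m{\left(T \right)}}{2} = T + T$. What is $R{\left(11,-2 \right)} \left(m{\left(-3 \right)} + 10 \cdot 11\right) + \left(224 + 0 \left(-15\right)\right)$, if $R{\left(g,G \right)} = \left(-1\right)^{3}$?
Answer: $102$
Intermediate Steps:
$m{\left(T \right)} = - 4 T$ ($m{\left(T \right)} = - 2 \left(T + T\right) = - 2 \cdot 2 T = - 4 T$)
$R{\left(g,G \right)} = -1$
$R{\left(11,-2 \right)} \left(m{\left(-3 \right)} + 10 \cdot 11\right) + \left(224 + 0 \left(-15\right)\right) = - (\left(-4\right) \left(-3\right) + 10 \cdot 11) + \left(224 + 0 \left(-15\right)\right) = - (12 + 110) + \left(224 + 0\right) = \left(-1\right) 122 + 224 = -122 + 224 = 102$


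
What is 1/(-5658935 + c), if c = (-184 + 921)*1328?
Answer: -1/4680199 ≈ -2.1367e-7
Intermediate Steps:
c = 978736 (c = 737*1328 = 978736)
1/(-5658935 + c) = 1/(-5658935 + 978736) = 1/(-4680199) = -1/4680199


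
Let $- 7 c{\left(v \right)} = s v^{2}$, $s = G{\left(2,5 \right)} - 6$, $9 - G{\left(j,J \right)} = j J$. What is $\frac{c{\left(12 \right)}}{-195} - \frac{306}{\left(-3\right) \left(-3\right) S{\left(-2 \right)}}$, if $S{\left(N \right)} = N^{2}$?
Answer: $- \frac{1201}{130} \approx -9.2385$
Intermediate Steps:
$G{\left(j,J \right)} = 9 - J j$ ($G{\left(j,J \right)} = 9 - j J = 9 - J j$)
$s = -7$ ($s = \left(9 - 5 \cdot 2\right) - 6 = \left(9 - 10\right) - 6 = -1 - 6 = -7$)
$c{\left(v \right)} = v^{2}$ ($c{\left(v \right)} = - \frac{\left(-7\right) v^{2}}{7} = v^{2}$)
$\frac{c{\left(12 \right)}}{-195} - \frac{306}{\left(-3\right) \left(-3\right) S{\left(-2 \right)}} = \frac{12^{2}}{-195} - \frac{306}{\left(-3\right) \left(-3\right) \left(-2\right)^{2}} = 144 \left(- \frac{1}{195}\right) - \frac{306}{9 \cdot 4} = - \frac{48}{65} - \frac{306}{36} = - \frac{48}{65} - \frac{17}{2} = - \frac{1201}{130}$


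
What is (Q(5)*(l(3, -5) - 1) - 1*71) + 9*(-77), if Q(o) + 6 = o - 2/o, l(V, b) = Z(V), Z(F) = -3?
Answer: -3792/5 ≈ -758.40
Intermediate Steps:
l(V, b) = -3
Q(o) = -6 + o - 2/o (Q(o) = -6 + (o - 2/o) = -6 + o - 2/o)
(Q(5)*(l(3, -5) - 1) - 1*71) + 9*(-77) = ((-6 + 5 - 2/5)*(-3 - 1) - 1*71) + 9*(-77) = ((-6 + 5 - 2*⅕)*(-4) - 71) - 693 = ((-6 + 5 - ⅖)*(-4) - 71) - 693 = (-7/5*(-4) - 71) - 693 = (28/5 - 71) - 693 = -327/5 - 693 = -3792/5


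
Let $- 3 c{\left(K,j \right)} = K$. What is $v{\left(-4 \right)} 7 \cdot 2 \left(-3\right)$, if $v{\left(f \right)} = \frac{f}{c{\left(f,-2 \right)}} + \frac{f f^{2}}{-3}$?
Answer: $-770$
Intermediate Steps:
$c{\left(K,j \right)} = - \frac{K}{3}$
$v{\left(f \right)} = -3 - \frac{f^{3}}{3}$ ($v{\left(f \right)} = \frac{f}{\left(- \frac{1}{3}\right) f} + \frac{f f^{2}}{-3} = f \left(- \frac{3}{f}\right) + f^{3} \left(- \frac{1}{3}\right) = -3 - \frac{f^{3}}{3}$)
$v{\left(-4 \right)} 7 \cdot 2 \left(-3\right) = \left(-3 - \frac{\left(-4\right)^{3}}{3}\right) 7 \cdot 2 \left(-3\right) = \left(-3 - - \frac{64}{3}\right) 7 \cdot 2 \left(-3\right) = \left(-3 + \frac{64}{3}\right) 7 \cdot 2 \left(-3\right) = \frac{55}{3} \cdot 7 \cdot 2 \left(-3\right) = \frac{385}{3} \cdot 2 \left(-3\right) = \frac{770}{3} \left(-3\right) = -770$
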